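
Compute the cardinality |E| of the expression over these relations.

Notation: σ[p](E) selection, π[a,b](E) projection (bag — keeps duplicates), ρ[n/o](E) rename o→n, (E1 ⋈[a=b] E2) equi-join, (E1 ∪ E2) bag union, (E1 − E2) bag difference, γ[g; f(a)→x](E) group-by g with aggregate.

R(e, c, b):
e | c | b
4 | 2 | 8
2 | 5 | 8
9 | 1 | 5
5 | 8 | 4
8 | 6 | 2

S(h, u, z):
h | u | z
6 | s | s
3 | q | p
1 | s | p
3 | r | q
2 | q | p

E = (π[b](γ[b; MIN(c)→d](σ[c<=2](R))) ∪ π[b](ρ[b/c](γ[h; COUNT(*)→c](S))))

Row counts bottom-up:
  R → 5
  σ[c<=2](R) → 2
  γ[b; MIN(c)→d](σ[c<=2](R)) → 2
  π[b](γ[b; MIN(c)→d](σ[c<=2](R))) → 2
  S → 5
  γ[h; COUNT(*)→c](S) → 4
  ρ[b/c](γ[h; COUNT(*)→c](S)) → 4
  π[b](ρ[b/c](γ[h; COUNT(*)→c](S))) → 4
  (π[b](γ[b; MIN(c)→d](σ[c<=2](R))) ∪ π[b](ρ[b/c](γ[h; COUNT(*)→c](S)))) → 6

|E| = 6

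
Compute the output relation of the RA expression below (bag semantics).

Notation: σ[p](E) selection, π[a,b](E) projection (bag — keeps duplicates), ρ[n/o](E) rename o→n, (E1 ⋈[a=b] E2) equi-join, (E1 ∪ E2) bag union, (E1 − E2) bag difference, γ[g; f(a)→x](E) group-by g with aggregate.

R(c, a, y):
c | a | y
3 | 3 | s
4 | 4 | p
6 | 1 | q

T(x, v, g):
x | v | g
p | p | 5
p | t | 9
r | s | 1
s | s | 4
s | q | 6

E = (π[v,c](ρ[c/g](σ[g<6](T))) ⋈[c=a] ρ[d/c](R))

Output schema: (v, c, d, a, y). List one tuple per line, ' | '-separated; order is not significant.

Per-node cardinality:
  T → 5
  σ[g<6](T) → 3
  ρ[c/g](σ[g<6](T)) → 3
  π[v,c](ρ[c/g](σ[g<6](T))) → 3
  R → 3
  ρ[d/c](R) → 3
  (π[v,c](ρ[c/g](σ[g<6](T))) ⋈[c=a] ρ[d/c](R)) → 2

== RESULT ==
v | c | d | a | y
s | 1 | 6 | 1 | q
s | 4 | 4 | 4 | p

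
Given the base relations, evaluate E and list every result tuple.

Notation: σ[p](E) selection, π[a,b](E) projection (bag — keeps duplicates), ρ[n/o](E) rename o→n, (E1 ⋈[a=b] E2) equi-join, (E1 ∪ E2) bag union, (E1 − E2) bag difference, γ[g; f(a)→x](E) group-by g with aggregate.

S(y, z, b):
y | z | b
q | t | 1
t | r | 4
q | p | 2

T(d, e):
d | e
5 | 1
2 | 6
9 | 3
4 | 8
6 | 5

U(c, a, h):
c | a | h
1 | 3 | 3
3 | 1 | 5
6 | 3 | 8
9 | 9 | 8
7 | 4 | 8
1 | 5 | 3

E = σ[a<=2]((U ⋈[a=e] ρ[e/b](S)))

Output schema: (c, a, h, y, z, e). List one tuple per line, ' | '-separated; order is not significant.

Row counts bottom-up:
  U → 6
  S → 3
  ρ[e/b](S) → 3
  (U ⋈[a=e] ρ[e/b](S)) → 2
  σ[a<=2]((U ⋈[a=e] ρ[e/b](S))) → 1

== RESULT ==
c | a | h | y | z | e
3 | 1 | 5 | q | t | 1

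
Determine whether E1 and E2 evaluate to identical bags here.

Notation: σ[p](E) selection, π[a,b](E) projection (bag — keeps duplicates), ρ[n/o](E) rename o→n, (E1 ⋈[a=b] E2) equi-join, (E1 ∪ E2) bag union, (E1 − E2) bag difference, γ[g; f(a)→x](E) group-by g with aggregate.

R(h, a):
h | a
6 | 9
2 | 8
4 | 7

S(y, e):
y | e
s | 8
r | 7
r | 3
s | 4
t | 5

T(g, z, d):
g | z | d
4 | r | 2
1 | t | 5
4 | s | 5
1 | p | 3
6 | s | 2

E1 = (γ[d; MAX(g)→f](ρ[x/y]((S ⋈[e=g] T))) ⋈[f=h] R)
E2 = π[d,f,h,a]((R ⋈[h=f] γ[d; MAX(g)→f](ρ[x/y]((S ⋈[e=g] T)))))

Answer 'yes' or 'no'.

E1 row counts bottom-up:
  S → 5
  T → 5
  (S ⋈[e=g] T) → 2
  ρ[x/y]((S ⋈[e=g] T)) → 2
  γ[d; MAX(g)→f](ρ[x/y]((S ⋈[e=g] T))) → 2
  R → 3
  (γ[d; MAX(g)→f](ρ[x/y]((S ⋈[e=g] T))) ⋈[f=h] R) → 2
E2 row counts bottom-up:
  R → 3
  S → 5
  T → 5
  (S ⋈[e=g] T) → 2
  ρ[x/y]((S ⋈[e=g] T)) → 2
  γ[d; MAX(g)→f](ρ[x/y]((S ⋈[e=g] T))) → 2
  (R ⋈[h=f] γ[d; MAX(g)→f](ρ[x/y]((S ⋈[e=g] T)))) → 2
  π[d,f,h,a]((R ⋈[h=f] γ[d; MAX(g)→f](ρ[x/y]((S ⋈[e=g] T))))) → 2

E1 and E2 produce the same multiset:
d | f | h | a
2 | 4 | 4 | 7
5 | 4 | 4 | 7

yes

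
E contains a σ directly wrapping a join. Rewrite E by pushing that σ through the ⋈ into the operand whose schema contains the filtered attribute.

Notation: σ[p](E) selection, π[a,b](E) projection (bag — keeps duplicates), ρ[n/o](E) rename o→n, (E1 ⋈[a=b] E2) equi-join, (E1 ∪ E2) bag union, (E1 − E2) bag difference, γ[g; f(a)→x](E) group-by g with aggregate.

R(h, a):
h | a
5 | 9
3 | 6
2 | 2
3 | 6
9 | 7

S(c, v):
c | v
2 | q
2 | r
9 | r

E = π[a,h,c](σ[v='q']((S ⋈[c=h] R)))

σ filters on v, owned by the left side.
E' = π[a,h,c]((σ[v='q'](S) ⋈[c=h] R))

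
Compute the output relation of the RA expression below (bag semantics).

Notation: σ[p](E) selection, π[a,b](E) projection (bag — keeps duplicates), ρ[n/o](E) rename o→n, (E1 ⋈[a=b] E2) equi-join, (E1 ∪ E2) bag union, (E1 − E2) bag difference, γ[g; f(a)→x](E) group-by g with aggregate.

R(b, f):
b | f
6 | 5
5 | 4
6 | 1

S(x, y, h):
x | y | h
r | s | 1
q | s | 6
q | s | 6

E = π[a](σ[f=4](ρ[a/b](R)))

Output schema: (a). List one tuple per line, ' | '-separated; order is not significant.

Row counts bottom-up:
  R → 3
  ρ[a/b](R) → 3
  σ[f=4](ρ[a/b](R)) → 1
  π[a](σ[f=4](ρ[a/b](R))) → 1

== RESULT ==
a
5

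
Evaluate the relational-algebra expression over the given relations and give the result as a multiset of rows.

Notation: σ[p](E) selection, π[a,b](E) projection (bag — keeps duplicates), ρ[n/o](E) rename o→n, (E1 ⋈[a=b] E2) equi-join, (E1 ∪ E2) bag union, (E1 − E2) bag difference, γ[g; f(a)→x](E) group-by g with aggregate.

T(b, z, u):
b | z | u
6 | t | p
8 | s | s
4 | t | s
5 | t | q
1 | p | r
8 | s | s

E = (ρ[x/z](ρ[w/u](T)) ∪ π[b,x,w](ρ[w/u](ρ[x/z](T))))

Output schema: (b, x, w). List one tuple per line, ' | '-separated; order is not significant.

Stepwise |·|:
  T → 6
  ρ[w/u](T) → 6
  ρ[x/z](ρ[w/u](T)) → 6
  T → 6
  ρ[x/z](T) → 6
  ρ[w/u](ρ[x/z](T)) → 6
  π[b,x,w](ρ[w/u](ρ[x/z](T))) → 6
  (ρ[x/z](ρ[w/u](T)) ∪ π[b,x,w](ρ[w/u](ρ[x/z](T)))) → 12

== RESULT ==
b | x | w
1 | p | r
1 | p | r
4 | t | s
4 | t | s
5 | t | q
5 | t | q
6 | t | p
6 | t | p
8 | s | s
8 | s | s
8 | s | s
8 | s | s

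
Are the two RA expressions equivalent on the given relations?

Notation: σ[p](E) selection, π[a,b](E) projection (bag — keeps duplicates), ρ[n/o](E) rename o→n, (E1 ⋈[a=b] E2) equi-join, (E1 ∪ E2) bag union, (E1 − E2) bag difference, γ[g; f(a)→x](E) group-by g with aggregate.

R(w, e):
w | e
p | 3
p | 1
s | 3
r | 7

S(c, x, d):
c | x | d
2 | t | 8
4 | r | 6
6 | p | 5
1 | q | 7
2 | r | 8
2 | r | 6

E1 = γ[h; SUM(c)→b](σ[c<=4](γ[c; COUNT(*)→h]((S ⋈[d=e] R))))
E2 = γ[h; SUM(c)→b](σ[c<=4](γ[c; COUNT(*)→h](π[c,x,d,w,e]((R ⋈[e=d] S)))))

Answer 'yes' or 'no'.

E1 subexpression sizes:
  S → 6
  R → 4
  (S ⋈[d=e] R) → 1
  γ[c; COUNT(*)→h]((S ⋈[d=e] R)) → 1
  σ[c<=4](γ[c; COUNT(*)→h]((S ⋈[d=e] R))) → 1
  γ[h; SUM(c)→b](σ[c<=4](γ[c; COUNT(*)→h]((S ⋈[d=e] R)))) → 1
E2 subexpression sizes:
  R → 4
  S → 6
  (R ⋈[e=d] S) → 1
  π[c,x,d,w,e]((R ⋈[e=d] S)) → 1
  γ[c; COUNT(*)→h](π[c,x,d,w,e]((R ⋈[e=d] S))) → 1
  σ[c<=4](γ[c; COUNT(*)→h](π[c,x,d,w,e]((R ⋈[e=d] S)))) → 1
  γ[h; SUM(c)→b](σ[c<=4](γ[c; COUNT(*)→h](π[c,x,d,w,e]((R ⋈[e=d] S))))) → 1

E1 and E2 produce the same multiset:
h | b
1 | 1

yes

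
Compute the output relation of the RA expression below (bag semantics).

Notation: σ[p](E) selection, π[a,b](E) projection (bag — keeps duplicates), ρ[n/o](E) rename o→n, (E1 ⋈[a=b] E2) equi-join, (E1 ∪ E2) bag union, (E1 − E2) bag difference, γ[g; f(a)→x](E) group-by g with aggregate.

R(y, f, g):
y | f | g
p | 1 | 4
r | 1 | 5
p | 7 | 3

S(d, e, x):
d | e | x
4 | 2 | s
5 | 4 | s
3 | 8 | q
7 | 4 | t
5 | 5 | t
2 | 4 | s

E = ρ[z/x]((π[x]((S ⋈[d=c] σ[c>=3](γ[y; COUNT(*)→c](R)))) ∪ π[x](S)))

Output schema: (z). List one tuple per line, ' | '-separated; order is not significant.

Row counts bottom-up:
  S → 6
  R → 3
  γ[y; COUNT(*)→c](R) → 2
  σ[c>=3](γ[y; COUNT(*)→c](R)) → 0
  (S ⋈[d=c] σ[c>=3](γ[y; COUNT(*)→c](R))) → 0
  π[x]((S ⋈[d=c] σ[c>=3](γ[y; COUNT(*)→c](R)))) → 0
  S → 6
  π[x](S) → 6
  (π[x]((S ⋈[d=c] σ[c>=3](γ[y; COUNT(*)→c](R)))) ∪ π[x](S)) → 6
  ρ[z/x]((π[x]((S ⋈[d=c] σ[c>=3](γ[y; COUNT(*)→c](R)))) ∪ π[x](S))) → 6

== RESULT ==
z
q
s
s
s
t
t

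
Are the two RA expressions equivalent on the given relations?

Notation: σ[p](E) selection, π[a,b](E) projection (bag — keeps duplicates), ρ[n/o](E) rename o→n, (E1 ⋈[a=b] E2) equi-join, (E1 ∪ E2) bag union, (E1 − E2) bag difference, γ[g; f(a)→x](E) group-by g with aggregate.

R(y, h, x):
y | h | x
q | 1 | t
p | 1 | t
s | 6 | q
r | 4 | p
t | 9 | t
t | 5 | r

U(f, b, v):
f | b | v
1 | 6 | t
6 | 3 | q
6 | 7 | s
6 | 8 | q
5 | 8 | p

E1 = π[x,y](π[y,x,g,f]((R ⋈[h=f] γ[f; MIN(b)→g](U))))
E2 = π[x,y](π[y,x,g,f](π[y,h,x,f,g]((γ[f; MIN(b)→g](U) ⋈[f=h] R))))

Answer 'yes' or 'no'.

E1 subexpression sizes:
  R → 6
  U → 5
  γ[f; MIN(b)→g](U) → 3
  (R ⋈[h=f] γ[f; MIN(b)→g](U)) → 4
  π[y,x,g,f]((R ⋈[h=f] γ[f; MIN(b)→g](U))) → 4
  π[x,y](π[y,x,g,f]((R ⋈[h=f] γ[f; MIN(b)→g](U)))) → 4
E2 subexpression sizes:
  U → 5
  γ[f; MIN(b)→g](U) → 3
  R → 6
  (γ[f; MIN(b)→g](U) ⋈[f=h] R) → 4
  π[y,h,x,f,g]((γ[f; MIN(b)→g](U) ⋈[f=h] R)) → 4
  π[y,x,g,f](π[y,h,x,f,g]((γ[f; MIN(b)→g](U) ⋈[f=h] R))) → 4
  π[x,y](π[y,x,g,f](π[y,h,x,f,g]((γ[f; MIN(b)→g](U) ⋈[f=h] R)))) → 4

E1 and E2 produce the same multiset:
x | y
q | s
r | t
t | p
t | q

yes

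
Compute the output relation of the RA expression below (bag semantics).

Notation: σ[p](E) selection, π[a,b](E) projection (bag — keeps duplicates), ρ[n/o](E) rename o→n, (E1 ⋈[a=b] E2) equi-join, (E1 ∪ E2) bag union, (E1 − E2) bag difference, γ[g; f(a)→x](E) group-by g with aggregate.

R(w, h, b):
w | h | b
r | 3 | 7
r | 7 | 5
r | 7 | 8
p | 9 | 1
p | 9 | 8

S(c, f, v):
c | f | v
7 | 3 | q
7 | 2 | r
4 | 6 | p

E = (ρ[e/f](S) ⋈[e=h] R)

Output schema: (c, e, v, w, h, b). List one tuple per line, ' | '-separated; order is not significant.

Per-node cardinality:
  S → 3
  ρ[e/f](S) → 3
  R → 5
  (ρ[e/f](S) ⋈[e=h] R) → 1

== RESULT ==
c | e | v | w | h | b
7 | 3 | q | r | 3 | 7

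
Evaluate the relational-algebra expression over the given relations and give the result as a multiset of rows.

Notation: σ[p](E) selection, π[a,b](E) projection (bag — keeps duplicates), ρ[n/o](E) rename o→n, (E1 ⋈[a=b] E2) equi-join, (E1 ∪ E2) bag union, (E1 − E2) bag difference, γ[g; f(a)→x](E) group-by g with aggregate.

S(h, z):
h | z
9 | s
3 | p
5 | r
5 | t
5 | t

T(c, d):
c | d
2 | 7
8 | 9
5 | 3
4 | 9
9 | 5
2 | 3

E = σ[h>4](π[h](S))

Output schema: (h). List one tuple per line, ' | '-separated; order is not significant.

Stepwise |·|:
  S → 5
  π[h](S) → 5
  σ[h>4](π[h](S)) → 4

== RESULT ==
h
5
5
5
9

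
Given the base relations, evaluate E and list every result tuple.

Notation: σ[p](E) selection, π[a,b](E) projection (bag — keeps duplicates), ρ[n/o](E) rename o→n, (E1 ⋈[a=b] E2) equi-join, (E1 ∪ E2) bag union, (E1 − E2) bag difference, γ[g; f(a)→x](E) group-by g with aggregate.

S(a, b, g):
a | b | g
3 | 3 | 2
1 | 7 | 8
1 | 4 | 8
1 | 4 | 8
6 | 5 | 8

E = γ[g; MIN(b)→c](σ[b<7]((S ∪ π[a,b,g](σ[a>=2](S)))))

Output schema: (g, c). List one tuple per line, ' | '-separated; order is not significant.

Subexpression sizes:
  S → 5
  S → 5
  σ[a>=2](S) → 2
  π[a,b,g](σ[a>=2](S)) → 2
  (S ∪ π[a,b,g](σ[a>=2](S))) → 7
  σ[b<7]((S ∪ π[a,b,g](σ[a>=2](S)))) → 6
  γ[g; MIN(b)→c](σ[b<7]((S ∪ π[a,b,g](σ[a>=2](S))))) → 2

== RESULT ==
g | c
2 | 3
8 | 4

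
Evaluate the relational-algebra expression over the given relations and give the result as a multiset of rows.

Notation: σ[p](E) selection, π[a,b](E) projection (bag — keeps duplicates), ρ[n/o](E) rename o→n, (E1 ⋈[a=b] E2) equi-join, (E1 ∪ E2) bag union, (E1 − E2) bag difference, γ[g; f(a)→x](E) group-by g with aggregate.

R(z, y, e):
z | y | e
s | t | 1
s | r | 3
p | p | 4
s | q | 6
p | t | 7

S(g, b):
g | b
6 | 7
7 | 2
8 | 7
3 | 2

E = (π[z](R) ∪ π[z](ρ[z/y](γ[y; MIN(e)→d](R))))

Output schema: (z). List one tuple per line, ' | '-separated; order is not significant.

Per-node cardinality:
  R → 5
  π[z](R) → 5
  R → 5
  γ[y; MIN(e)→d](R) → 4
  ρ[z/y](γ[y; MIN(e)→d](R)) → 4
  π[z](ρ[z/y](γ[y; MIN(e)→d](R))) → 4
  (π[z](R) ∪ π[z](ρ[z/y](γ[y; MIN(e)→d](R)))) → 9

== RESULT ==
z
p
p
p
q
r
s
s
s
t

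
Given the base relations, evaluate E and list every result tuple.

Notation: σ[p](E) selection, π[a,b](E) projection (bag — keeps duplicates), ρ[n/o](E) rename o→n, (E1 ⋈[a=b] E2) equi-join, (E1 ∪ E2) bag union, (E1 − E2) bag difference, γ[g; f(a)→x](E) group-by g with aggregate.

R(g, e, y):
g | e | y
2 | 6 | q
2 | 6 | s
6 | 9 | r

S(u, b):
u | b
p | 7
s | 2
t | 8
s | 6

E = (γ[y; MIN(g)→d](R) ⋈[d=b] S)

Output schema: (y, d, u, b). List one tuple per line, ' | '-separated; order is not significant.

Per-node cardinality:
  R → 3
  γ[y; MIN(g)→d](R) → 3
  S → 4
  (γ[y; MIN(g)→d](R) ⋈[d=b] S) → 3

== RESULT ==
y | d | u | b
q | 2 | s | 2
r | 6 | s | 6
s | 2 | s | 2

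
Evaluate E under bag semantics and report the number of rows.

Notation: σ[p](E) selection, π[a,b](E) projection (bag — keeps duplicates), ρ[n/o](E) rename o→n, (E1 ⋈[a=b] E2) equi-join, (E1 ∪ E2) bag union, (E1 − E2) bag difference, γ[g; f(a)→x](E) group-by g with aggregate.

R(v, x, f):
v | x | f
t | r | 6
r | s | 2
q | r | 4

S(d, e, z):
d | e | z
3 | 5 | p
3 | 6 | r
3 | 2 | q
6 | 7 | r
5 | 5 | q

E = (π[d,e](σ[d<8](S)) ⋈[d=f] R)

Row counts bottom-up:
  S → 5
  σ[d<8](S) → 5
  π[d,e](σ[d<8](S)) → 5
  R → 3
  (π[d,e](σ[d<8](S)) ⋈[d=f] R) → 1

|E| = 1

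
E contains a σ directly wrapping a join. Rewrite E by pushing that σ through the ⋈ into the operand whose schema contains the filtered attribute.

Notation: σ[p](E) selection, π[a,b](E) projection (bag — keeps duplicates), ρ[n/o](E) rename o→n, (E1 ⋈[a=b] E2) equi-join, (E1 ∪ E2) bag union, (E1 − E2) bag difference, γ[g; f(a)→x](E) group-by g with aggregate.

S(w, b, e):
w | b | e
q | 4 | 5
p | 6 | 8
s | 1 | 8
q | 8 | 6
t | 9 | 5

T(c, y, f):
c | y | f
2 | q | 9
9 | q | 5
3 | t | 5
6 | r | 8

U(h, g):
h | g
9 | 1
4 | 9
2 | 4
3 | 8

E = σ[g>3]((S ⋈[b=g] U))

σ filters on g, owned by the right side.
E' = (S ⋈[b=g] σ[g>3](U))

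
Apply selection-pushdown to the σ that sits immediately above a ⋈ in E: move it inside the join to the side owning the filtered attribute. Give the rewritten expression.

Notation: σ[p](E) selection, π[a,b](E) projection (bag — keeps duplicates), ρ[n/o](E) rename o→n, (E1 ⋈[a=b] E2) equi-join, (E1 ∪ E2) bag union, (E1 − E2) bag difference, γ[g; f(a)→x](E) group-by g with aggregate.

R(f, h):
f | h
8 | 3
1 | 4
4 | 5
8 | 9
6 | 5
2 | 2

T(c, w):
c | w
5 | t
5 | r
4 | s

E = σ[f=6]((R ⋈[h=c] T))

σ filters on f, owned by the left side.
E' = (σ[f=6](R) ⋈[h=c] T)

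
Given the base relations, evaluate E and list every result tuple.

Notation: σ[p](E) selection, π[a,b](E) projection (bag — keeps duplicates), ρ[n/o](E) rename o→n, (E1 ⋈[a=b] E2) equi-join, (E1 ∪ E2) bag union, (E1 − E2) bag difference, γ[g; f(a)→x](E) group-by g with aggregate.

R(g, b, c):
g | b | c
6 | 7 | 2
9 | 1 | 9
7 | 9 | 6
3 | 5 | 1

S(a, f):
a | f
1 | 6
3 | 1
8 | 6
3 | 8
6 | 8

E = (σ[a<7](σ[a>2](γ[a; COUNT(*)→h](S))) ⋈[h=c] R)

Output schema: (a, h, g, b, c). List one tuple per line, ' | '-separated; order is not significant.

Per-node cardinality:
  S → 5
  γ[a; COUNT(*)→h](S) → 4
  σ[a>2](γ[a; COUNT(*)→h](S)) → 3
  σ[a<7](σ[a>2](γ[a; COUNT(*)→h](S))) → 2
  R → 4
  (σ[a<7](σ[a>2](γ[a; COUNT(*)→h](S))) ⋈[h=c] R) → 2

== RESULT ==
a | h | g | b | c
3 | 2 | 6 | 7 | 2
6 | 1 | 3 | 5 | 1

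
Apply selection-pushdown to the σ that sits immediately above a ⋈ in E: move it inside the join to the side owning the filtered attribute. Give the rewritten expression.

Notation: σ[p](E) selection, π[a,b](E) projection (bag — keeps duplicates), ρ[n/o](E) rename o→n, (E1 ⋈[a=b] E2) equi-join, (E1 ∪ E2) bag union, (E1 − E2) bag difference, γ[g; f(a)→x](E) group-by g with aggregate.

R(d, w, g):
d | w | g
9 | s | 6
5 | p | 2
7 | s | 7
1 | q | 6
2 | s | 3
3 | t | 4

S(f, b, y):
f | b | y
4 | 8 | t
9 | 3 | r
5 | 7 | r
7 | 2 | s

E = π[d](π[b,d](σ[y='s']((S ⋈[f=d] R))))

σ filters on y, owned by the left side.
E' = π[d](π[b,d]((σ[y='s'](S) ⋈[f=d] R)))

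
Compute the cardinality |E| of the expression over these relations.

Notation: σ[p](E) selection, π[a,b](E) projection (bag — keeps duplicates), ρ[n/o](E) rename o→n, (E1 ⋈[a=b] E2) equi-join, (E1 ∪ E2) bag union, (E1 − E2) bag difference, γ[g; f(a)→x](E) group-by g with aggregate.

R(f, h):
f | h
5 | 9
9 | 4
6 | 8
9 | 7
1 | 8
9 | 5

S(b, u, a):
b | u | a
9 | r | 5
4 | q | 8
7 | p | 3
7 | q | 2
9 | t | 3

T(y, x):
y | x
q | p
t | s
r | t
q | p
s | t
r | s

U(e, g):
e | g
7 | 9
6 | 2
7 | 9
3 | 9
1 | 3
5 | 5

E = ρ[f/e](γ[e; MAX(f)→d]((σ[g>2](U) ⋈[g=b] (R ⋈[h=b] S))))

Stepwise |·|:
  U → 6
  σ[g>2](U) → 5
  R → 6
  S → 5
  (R ⋈[h=b] S) → 5
  (σ[g>2](U) ⋈[g=b] (R ⋈[h=b] S)) → 6
  γ[e; MAX(f)→d]((σ[g>2](U) ⋈[g=b] (R ⋈[h=b] S))) → 2
  ρ[f/e](γ[e; MAX(f)→d]((σ[g>2](U) ⋈[g=b] (R ⋈[h=b] S)))) → 2

|E| = 2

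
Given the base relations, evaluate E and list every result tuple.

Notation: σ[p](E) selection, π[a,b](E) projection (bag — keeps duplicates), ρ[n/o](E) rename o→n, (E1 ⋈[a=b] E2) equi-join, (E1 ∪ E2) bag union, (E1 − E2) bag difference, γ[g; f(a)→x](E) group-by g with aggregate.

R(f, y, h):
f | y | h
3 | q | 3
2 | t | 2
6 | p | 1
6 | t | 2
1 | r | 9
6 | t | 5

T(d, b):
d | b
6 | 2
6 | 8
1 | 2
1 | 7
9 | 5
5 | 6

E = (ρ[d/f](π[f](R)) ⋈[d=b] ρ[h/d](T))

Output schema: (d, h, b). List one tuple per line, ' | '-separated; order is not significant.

Stepwise |·|:
  R → 6
  π[f](R) → 6
  ρ[d/f](π[f](R)) → 6
  T → 6
  ρ[h/d](T) → 6
  (ρ[d/f](π[f](R)) ⋈[d=b] ρ[h/d](T)) → 5

== RESULT ==
d | h | b
2 | 1 | 2
2 | 6 | 2
6 | 5 | 6
6 | 5 | 6
6 | 5 | 6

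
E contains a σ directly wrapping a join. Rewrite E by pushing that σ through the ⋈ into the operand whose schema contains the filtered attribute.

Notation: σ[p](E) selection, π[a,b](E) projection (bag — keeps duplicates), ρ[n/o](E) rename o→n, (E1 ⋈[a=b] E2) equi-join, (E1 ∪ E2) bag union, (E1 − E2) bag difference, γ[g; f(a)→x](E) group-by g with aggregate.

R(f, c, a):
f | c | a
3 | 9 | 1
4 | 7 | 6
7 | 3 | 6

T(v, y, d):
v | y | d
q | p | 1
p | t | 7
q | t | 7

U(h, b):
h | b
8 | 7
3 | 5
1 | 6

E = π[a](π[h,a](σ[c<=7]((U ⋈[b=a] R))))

σ filters on c, owned by the right side.
E' = π[a](π[h,a]((U ⋈[b=a] σ[c<=7](R))))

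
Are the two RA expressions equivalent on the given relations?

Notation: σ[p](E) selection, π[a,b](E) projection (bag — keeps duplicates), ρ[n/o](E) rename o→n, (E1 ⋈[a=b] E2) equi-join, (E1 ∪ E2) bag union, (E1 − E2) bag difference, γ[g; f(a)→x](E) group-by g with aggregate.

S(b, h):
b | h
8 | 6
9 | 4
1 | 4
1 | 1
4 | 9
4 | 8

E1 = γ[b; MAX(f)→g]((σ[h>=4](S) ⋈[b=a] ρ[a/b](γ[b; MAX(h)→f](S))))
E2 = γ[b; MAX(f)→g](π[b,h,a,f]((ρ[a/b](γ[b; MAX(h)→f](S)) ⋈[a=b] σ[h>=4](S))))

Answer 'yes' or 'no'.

E1 subexpression sizes:
  S → 6
  σ[h>=4](S) → 5
  S → 6
  γ[b; MAX(h)→f](S) → 4
  ρ[a/b](γ[b; MAX(h)→f](S)) → 4
  (σ[h>=4](S) ⋈[b=a] ρ[a/b](γ[b; MAX(h)→f](S))) → 5
  γ[b; MAX(f)→g]((σ[h>=4](S) ⋈[b=a] ρ[a/b](γ[b; MAX(h)→f](S)))) → 4
E2 subexpression sizes:
  S → 6
  γ[b; MAX(h)→f](S) → 4
  ρ[a/b](γ[b; MAX(h)→f](S)) → 4
  S → 6
  σ[h>=4](S) → 5
  (ρ[a/b](γ[b; MAX(h)→f](S)) ⋈[a=b] σ[h>=4](S)) → 5
  π[b,h,a,f]((ρ[a/b](γ[b; MAX(h)→f](S)) ⋈[a=b] σ[h>=4](S))) → 5
  γ[b; MAX(f)→g](π[b,h,a,f]((ρ[a/b](γ[b; MAX(h)→f](S)) ⋈[a=b] σ[h>=4](S)))) → 4

E1 and E2 produce the same multiset:
b | g
1 | 4
4 | 9
8 | 6
9 | 4

yes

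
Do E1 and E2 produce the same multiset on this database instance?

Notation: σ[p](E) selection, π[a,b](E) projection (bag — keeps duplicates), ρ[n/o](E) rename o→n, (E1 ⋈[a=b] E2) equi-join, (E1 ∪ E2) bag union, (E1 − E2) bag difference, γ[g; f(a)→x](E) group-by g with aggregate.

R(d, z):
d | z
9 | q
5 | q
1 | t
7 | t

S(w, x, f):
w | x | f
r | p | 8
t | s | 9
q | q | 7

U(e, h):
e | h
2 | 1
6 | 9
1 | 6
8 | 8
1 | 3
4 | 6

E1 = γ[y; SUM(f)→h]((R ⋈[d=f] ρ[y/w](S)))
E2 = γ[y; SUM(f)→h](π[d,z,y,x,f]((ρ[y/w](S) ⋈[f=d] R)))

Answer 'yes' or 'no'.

E1 row counts bottom-up:
  R → 4
  S → 3
  ρ[y/w](S) → 3
  (R ⋈[d=f] ρ[y/w](S)) → 2
  γ[y; SUM(f)→h]((R ⋈[d=f] ρ[y/w](S))) → 2
E2 row counts bottom-up:
  S → 3
  ρ[y/w](S) → 3
  R → 4
  (ρ[y/w](S) ⋈[f=d] R) → 2
  π[d,z,y,x,f]((ρ[y/w](S) ⋈[f=d] R)) → 2
  γ[y; SUM(f)→h](π[d,z,y,x,f]((ρ[y/w](S) ⋈[f=d] R))) → 2

E1 and E2 produce the same multiset:
y | h
q | 7
t | 9

yes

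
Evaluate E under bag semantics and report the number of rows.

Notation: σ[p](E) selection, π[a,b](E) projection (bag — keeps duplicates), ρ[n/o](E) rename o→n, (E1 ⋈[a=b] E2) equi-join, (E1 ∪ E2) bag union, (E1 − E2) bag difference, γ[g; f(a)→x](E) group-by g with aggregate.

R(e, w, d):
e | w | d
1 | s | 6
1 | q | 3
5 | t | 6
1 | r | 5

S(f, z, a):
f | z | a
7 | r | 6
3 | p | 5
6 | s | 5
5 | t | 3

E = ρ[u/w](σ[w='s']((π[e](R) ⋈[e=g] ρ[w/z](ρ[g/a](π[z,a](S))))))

Row counts bottom-up:
  R → 4
  π[e](R) → 4
  S → 4
  π[z,a](S) → 4
  ρ[g/a](π[z,a](S)) → 4
  ρ[w/z](ρ[g/a](π[z,a](S))) → 4
  (π[e](R) ⋈[e=g] ρ[w/z](ρ[g/a](π[z,a](S)))) → 2
  σ[w='s']((π[e](R) ⋈[e=g] ρ[w/z](ρ[g/a](π[z,a](S))))) → 1
  ρ[u/w](σ[w='s']((π[e](R) ⋈[e=g] ρ[w/z](ρ[g/a](π[z,a](S)))))) → 1

|E| = 1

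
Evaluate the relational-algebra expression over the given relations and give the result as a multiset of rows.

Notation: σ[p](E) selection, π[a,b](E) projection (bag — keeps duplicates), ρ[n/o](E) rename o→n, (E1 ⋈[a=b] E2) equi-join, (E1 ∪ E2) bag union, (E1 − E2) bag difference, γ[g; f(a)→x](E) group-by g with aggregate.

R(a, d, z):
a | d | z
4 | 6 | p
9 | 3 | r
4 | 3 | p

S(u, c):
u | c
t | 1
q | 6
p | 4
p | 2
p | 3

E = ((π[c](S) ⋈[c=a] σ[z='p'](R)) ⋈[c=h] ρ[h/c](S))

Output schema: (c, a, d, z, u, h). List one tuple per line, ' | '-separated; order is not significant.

Per-node cardinality:
  S → 5
  π[c](S) → 5
  R → 3
  σ[z='p'](R) → 2
  (π[c](S) ⋈[c=a] σ[z='p'](R)) → 2
  S → 5
  ρ[h/c](S) → 5
  ((π[c](S) ⋈[c=a] σ[z='p'](R)) ⋈[c=h] ρ[h/c](S)) → 2

== RESULT ==
c | a | d | z | u | h
4 | 4 | 3 | p | p | 4
4 | 4 | 6 | p | p | 4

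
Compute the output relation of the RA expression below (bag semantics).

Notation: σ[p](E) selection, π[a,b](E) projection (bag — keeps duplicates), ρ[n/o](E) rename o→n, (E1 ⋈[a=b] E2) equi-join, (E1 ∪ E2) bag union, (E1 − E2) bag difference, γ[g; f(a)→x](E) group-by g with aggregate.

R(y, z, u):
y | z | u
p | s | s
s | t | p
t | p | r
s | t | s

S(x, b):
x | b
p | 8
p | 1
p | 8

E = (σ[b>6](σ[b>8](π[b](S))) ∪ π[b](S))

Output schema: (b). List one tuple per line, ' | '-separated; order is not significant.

Per-node cardinality:
  S → 3
  π[b](S) → 3
  σ[b>8](π[b](S)) → 0
  σ[b>6](σ[b>8](π[b](S))) → 0
  S → 3
  π[b](S) → 3
  (σ[b>6](σ[b>8](π[b](S))) ∪ π[b](S)) → 3

== RESULT ==
b
1
8
8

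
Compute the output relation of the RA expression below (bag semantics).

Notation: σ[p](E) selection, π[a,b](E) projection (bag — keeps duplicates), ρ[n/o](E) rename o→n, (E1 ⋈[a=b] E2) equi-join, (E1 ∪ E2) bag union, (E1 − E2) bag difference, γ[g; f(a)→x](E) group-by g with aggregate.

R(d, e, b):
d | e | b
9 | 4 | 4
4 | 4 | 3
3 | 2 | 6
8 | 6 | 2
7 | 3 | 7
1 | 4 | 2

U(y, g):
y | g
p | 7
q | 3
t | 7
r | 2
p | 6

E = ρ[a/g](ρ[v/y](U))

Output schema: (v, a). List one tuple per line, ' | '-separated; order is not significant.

Row counts bottom-up:
  U → 5
  ρ[v/y](U) → 5
  ρ[a/g](ρ[v/y](U)) → 5

== RESULT ==
v | a
p | 6
p | 7
q | 3
r | 2
t | 7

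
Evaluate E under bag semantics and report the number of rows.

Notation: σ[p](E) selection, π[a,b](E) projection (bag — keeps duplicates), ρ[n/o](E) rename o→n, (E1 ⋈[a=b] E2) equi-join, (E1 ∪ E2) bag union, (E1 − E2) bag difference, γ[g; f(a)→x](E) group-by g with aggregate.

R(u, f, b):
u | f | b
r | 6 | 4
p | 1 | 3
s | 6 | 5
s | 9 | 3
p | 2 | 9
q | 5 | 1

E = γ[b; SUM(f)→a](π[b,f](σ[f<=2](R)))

Row counts bottom-up:
  R → 6
  σ[f<=2](R) → 2
  π[b,f](σ[f<=2](R)) → 2
  γ[b; SUM(f)→a](π[b,f](σ[f<=2](R))) → 2

|E| = 2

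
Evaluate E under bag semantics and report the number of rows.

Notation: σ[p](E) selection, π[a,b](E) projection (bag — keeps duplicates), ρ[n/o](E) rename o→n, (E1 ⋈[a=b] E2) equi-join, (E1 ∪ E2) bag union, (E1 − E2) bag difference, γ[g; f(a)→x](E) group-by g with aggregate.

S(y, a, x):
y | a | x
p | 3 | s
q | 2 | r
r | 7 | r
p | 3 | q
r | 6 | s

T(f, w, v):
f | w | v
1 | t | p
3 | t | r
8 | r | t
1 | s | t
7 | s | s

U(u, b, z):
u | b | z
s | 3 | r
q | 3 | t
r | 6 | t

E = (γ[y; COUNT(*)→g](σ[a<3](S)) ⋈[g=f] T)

Subexpression sizes:
  S → 5
  σ[a<3](S) → 1
  γ[y; COUNT(*)→g](σ[a<3](S)) → 1
  T → 5
  (γ[y; COUNT(*)→g](σ[a<3](S)) ⋈[g=f] T) → 2

|E| = 2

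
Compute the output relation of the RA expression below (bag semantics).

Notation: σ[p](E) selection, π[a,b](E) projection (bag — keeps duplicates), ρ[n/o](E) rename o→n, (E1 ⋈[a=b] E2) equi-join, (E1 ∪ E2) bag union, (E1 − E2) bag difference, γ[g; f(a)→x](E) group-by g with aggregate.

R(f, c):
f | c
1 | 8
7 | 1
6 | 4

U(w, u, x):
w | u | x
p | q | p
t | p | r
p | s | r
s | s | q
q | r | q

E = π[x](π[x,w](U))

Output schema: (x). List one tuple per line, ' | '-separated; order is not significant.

Subexpression sizes:
  U → 5
  π[x,w](U) → 5
  π[x](π[x,w](U)) → 5

== RESULT ==
x
p
q
q
r
r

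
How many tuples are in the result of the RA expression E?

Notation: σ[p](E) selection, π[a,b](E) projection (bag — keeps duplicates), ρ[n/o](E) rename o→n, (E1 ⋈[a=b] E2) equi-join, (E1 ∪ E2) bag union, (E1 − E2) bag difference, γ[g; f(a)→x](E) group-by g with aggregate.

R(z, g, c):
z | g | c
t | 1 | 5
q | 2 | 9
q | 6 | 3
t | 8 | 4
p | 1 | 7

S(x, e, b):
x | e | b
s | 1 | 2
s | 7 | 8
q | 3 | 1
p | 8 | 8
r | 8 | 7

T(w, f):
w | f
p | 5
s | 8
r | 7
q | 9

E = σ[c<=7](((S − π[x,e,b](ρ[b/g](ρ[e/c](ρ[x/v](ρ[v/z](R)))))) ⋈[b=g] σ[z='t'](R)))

Per-node cardinality:
  S → 5
  R → 5
  ρ[v/z](R) → 5
  ρ[x/v](ρ[v/z](R)) → 5
  ρ[e/c](ρ[x/v](ρ[v/z](R))) → 5
  ρ[b/g](ρ[e/c](ρ[x/v](ρ[v/z](R)))) → 5
  π[x,e,b](ρ[b/g](ρ[e/c](ρ[x/v](ρ[v/z](R))))) → 5
  (S − π[x,e,b](ρ[b/g](ρ[e/c](ρ[x/v](ρ[v/z](R)))))) → 5
  R → 5
  σ[z='t'](R) → 2
  ((S − π[x,e,b](ρ[b/g](ρ[e/c](ρ[x/v](ρ[v/z](R)))))) ⋈[b=g] σ[z='t'](R)) → 3
  σ[c<=7](((S − π[x,e,b](ρ[b/g](ρ[e/c](ρ[x/v](ρ[v/z](R)))))) ⋈[b=g] σ[z='t'](R))) → 3

|E| = 3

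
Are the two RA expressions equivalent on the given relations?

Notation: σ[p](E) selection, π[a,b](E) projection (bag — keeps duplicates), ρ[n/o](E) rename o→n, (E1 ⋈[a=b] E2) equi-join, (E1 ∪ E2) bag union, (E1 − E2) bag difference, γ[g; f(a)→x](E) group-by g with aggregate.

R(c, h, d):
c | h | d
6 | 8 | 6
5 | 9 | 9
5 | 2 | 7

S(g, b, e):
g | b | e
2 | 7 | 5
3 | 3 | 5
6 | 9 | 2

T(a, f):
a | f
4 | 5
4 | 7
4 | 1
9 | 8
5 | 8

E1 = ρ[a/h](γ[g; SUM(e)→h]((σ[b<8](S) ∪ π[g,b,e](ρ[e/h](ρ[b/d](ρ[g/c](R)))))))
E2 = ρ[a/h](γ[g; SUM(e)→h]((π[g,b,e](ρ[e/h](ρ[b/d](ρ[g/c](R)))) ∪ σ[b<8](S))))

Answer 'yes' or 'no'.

E1 row counts bottom-up:
  S → 3
  σ[b<8](S) → 2
  R → 3
  ρ[g/c](R) → 3
  ρ[b/d](ρ[g/c](R)) → 3
  ρ[e/h](ρ[b/d](ρ[g/c](R))) → 3
  π[g,b,e](ρ[e/h](ρ[b/d](ρ[g/c](R)))) → 3
  (σ[b<8](S) ∪ π[g,b,e](ρ[e/h](ρ[b/d](ρ[g/c](R))))) → 5
  γ[g; SUM(e)→h]((σ[b<8](S) ∪ π[g,b,e](ρ[e/h](ρ[b/d](ρ[g/c](R)))))) → 4
  ρ[a/h](γ[g; SUM(e)→h]((σ[b<8](S) ∪ π[g,b,e](ρ[e/h](ρ[b/d](ρ[g/c](R))))))) → 4
E2 row counts bottom-up:
  R → 3
  ρ[g/c](R) → 3
  ρ[b/d](ρ[g/c](R)) → 3
  ρ[e/h](ρ[b/d](ρ[g/c](R))) → 3
  π[g,b,e](ρ[e/h](ρ[b/d](ρ[g/c](R)))) → 3
  S → 3
  σ[b<8](S) → 2
  (π[g,b,e](ρ[e/h](ρ[b/d](ρ[g/c](R)))) ∪ σ[b<8](S)) → 5
  γ[g; SUM(e)→h]((π[g,b,e](ρ[e/h](ρ[b/d](ρ[g/c](R)))) ∪ σ[b<8](S))) → 4
  ρ[a/h](γ[g; SUM(e)→h]((π[g,b,e](ρ[e/h](ρ[b/d](ρ[g/c](R)))) ∪ σ[b<8](S)))) → 4

E1 and E2 produce the same multiset:
g | a
2 | 5
3 | 5
5 | 11
6 | 8

yes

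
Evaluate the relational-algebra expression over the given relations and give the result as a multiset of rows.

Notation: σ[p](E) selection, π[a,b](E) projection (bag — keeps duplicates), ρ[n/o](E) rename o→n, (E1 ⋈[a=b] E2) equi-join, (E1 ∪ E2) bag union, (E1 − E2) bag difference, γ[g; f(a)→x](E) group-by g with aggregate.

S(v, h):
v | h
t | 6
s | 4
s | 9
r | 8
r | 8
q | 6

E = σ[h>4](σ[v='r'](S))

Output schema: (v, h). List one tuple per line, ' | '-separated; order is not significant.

Stepwise |·|:
  S → 6
  σ[v='r'](S) → 2
  σ[h>4](σ[v='r'](S)) → 2

== RESULT ==
v | h
r | 8
r | 8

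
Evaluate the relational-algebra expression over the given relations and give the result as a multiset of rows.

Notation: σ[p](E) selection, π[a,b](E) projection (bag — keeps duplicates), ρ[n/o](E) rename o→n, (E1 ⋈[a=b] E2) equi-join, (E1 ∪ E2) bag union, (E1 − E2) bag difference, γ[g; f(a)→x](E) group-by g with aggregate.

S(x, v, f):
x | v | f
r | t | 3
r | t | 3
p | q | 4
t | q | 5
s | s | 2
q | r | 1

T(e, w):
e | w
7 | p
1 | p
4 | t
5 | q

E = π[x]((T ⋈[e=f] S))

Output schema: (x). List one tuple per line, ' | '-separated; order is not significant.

Subexpression sizes:
  T → 4
  S → 6
  (T ⋈[e=f] S) → 3
  π[x]((T ⋈[e=f] S)) → 3

== RESULT ==
x
p
q
t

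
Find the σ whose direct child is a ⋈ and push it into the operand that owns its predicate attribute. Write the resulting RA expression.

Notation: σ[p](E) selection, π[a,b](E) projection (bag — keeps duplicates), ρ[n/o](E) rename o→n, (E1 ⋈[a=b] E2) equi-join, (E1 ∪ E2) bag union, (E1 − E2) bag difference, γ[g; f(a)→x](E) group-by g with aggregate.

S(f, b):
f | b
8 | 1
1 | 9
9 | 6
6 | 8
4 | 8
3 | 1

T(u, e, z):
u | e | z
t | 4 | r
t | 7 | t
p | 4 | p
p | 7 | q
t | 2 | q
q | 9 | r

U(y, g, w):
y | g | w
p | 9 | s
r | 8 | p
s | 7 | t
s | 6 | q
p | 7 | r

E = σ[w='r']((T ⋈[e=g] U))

σ filters on w, owned by the right side.
E' = (T ⋈[e=g] σ[w='r'](U))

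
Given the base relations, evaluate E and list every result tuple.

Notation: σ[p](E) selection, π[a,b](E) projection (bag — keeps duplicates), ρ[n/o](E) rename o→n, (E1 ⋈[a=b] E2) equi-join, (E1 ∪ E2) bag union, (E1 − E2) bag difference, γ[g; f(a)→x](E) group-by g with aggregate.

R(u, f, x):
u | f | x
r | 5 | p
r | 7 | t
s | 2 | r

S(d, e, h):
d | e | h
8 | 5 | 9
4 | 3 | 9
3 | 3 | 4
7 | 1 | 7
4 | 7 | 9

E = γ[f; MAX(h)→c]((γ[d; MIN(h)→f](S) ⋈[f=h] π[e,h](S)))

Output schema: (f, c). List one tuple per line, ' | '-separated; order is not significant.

Subexpression sizes:
  S → 5
  γ[d; MIN(h)→f](S) → 4
  S → 5
  π[e,h](S) → 5
  (γ[d; MIN(h)→f](S) ⋈[f=h] π[e,h](S)) → 8
  γ[f; MAX(h)→c]((γ[d; MIN(h)→f](S) ⋈[f=h] π[e,h](S))) → 3

== RESULT ==
f | c
4 | 4
7 | 7
9 | 9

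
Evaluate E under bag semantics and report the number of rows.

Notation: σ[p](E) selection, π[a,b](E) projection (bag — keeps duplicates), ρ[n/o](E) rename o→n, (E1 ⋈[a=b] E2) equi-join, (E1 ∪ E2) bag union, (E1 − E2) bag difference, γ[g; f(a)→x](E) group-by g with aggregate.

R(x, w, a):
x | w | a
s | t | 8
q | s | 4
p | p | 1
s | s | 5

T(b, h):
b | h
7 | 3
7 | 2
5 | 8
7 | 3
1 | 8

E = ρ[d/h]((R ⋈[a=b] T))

Stepwise |·|:
  R → 4
  T → 5
  (R ⋈[a=b] T) → 2
  ρ[d/h]((R ⋈[a=b] T)) → 2

|E| = 2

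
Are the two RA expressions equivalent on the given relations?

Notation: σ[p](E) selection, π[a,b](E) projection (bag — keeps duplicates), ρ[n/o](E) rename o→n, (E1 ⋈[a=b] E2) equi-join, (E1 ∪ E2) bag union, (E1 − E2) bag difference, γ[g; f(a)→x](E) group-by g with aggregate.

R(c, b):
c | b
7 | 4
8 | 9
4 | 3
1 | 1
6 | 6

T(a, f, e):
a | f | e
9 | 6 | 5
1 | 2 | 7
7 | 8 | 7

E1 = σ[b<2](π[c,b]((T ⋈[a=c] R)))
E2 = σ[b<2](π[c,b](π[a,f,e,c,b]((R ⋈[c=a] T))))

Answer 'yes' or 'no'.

E1 row counts bottom-up:
  T → 3
  R → 5
  (T ⋈[a=c] R) → 2
  π[c,b]((T ⋈[a=c] R)) → 2
  σ[b<2](π[c,b]((T ⋈[a=c] R))) → 1
E2 row counts bottom-up:
  R → 5
  T → 3
  (R ⋈[c=a] T) → 2
  π[a,f,e,c,b]((R ⋈[c=a] T)) → 2
  π[c,b](π[a,f,e,c,b]((R ⋈[c=a] T))) → 2
  σ[b<2](π[c,b](π[a,f,e,c,b]((R ⋈[c=a] T)))) → 1

E1 and E2 produce the same multiset:
c | b
1 | 1

yes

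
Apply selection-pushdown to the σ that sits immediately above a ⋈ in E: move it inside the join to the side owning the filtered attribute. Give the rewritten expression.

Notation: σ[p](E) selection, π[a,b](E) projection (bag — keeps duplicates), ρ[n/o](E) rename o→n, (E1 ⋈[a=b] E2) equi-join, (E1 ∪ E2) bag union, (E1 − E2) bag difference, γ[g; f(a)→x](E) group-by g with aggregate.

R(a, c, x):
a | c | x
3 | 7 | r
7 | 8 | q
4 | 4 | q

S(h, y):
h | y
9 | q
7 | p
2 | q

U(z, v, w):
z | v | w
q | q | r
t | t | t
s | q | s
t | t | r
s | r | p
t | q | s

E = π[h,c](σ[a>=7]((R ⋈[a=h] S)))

σ filters on a, owned by the left side.
E' = π[h,c]((σ[a>=7](R) ⋈[a=h] S))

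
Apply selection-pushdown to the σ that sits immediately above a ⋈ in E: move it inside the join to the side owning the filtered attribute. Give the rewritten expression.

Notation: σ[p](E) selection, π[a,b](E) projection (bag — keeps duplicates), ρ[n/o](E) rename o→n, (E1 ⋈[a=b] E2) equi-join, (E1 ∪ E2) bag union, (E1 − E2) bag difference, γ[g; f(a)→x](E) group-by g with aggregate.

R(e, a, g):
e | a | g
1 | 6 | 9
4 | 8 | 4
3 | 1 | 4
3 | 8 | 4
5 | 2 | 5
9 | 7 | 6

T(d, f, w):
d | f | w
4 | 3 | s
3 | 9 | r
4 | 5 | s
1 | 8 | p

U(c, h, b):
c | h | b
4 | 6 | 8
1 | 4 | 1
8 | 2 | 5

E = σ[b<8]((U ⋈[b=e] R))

σ filters on b, owned by the left side.
E' = (σ[b<8](U) ⋈[b=e] R)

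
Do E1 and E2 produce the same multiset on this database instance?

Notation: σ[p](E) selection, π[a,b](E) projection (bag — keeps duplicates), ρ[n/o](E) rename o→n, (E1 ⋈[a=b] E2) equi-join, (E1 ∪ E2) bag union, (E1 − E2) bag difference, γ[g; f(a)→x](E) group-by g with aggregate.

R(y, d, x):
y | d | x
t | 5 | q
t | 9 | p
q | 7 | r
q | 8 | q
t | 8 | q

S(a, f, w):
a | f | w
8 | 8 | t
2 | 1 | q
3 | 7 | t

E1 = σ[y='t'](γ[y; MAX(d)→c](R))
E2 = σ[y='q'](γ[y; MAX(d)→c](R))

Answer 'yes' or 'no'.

E1 subexpression sizes:
  R → 5
  γ[y; MAX(d)→c](R) → 2
  σ[y='t'](γ[y; MAX(d)→c](R)) → 1
E2 subexpression sizes:
  R → 5
  γ[y; MAX(d)→c](R) → 2
  σ[y='q'](γ[y; MAX(d)→c](R)) → 1

E1 result:
y | c
t | 9
E2 result:
y | c
q | 8
Witness: ('q', 8) appears 0× in E1 but 1× in E2.

no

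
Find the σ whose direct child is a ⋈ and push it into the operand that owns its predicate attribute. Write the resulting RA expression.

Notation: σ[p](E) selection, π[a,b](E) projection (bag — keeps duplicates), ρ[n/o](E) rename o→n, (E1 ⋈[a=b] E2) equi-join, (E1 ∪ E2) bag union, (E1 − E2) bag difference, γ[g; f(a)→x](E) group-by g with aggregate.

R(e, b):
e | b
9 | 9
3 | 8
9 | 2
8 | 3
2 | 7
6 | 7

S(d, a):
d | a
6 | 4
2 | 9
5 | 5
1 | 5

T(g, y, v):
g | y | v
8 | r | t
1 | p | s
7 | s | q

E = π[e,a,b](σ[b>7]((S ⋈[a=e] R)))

σ filters on b, owned by the right side.
E' = π[e,a,b]((S ⋈[a=e] σ[b>7](R)))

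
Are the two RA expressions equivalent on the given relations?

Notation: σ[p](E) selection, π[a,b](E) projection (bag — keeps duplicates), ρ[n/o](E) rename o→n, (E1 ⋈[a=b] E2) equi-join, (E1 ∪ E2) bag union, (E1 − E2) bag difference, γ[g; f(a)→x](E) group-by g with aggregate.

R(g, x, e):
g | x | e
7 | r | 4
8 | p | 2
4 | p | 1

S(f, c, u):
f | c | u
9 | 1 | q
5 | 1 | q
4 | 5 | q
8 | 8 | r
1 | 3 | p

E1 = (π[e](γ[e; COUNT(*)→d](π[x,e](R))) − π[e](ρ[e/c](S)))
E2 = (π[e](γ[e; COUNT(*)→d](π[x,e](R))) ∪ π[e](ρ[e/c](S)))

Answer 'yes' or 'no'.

E1 subexpression sizes:
  R → 3
  π[x,e](R) → 3
  γ[e; COUNT(*)→d](π[x,e](R)) → 3
  π[e](γ[e; COUNT(*)→d](π[x,e](R))) → 3
  S → 5
  ρ[e/c](S) → 5
  π[e](ρ[e/c](S)) → 5
  (π[e](γ[e; COUNT(*)→d](π[x,e](R))) − π[e](ρ[e/c](S))) → 2
E2 subexpression sizes:
  R → 3
  π[x,e](R) → 3
  γ[e; COUNT(*)→d](π[x,e](R)) → 3
  π[e](γ[e; COUNT(*)→d](π[x,e](R))) → 3
  S → 5
  ρ[e/c](S) → 5
  π[e](ρ[e/c](S)) → 5
  (π[e](γ[e; COUNT(*)→d](π[x,e](R))) ∪ π[e](ρ[e/c](S))) → 8

E1 result:
e
2
4
E2 result:
e
1
1
1
2
3
4
5
8
Witness: (5,) appears 0× in E1 but 1× in E2.

no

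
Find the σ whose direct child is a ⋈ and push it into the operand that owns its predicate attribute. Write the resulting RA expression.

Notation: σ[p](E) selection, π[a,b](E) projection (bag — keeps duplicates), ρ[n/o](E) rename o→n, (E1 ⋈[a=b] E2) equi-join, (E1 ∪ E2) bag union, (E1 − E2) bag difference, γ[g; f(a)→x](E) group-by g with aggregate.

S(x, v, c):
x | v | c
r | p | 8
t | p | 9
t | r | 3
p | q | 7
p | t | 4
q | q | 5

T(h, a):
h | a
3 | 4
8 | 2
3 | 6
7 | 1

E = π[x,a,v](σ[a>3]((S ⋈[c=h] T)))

σ filters on a, owned by the right side.
E' = π[x,a,v]((S ⋈[c=h] σ[a>3](T)))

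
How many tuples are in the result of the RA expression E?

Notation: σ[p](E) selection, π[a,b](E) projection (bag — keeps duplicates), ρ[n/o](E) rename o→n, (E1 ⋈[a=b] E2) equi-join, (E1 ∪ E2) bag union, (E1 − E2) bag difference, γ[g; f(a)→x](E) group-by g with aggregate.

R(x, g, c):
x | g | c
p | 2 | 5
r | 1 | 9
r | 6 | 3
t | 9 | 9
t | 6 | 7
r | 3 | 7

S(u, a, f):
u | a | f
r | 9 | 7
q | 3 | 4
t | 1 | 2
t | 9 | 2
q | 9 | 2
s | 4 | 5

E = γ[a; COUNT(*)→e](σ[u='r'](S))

Row counts bottom-up:
  S → 6
  σ[u='r'](S) → 1
  γ[a; COUNT(*)→e](σ[u='r'](S)) → 1

|E| = 1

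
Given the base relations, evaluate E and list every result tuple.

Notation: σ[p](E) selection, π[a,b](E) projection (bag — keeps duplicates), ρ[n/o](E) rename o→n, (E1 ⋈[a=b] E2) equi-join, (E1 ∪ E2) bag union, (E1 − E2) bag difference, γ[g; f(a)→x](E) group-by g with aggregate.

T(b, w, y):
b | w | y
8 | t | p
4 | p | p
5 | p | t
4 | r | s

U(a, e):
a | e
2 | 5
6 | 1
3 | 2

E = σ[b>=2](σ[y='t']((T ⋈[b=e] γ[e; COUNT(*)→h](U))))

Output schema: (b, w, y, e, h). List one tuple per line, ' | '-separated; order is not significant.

Stepwise |·|:
  T → 4
  U → 3
  γ[e; COUNT(*)→h](U) → 3
  (T ⋈[b=e] γ[e; COUNT(*)→h](U)) → 1
  σ[y='t']((T ⋈[b=e] γ[e; COUNT(*)→h](U))) → 1
  σ[b>=2](σ[y='t']((T ⋈[b=e] γ[e; COUNT(*)→h](U)))) → 1

== RESULT ==
b | w | y | e | h
5 | p | t | 5 | 1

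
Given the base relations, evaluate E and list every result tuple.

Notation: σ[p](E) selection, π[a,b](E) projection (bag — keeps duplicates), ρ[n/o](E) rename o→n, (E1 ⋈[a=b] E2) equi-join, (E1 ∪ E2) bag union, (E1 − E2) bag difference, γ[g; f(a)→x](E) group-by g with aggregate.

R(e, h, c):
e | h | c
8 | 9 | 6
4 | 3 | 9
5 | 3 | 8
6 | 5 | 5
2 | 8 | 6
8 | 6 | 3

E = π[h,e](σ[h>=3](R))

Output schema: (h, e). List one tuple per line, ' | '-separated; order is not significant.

Stepwise |·|:
  R → 6
  σ[h>=3](R) → 6
  π[h,e](σ[h>=3](R)) → 6

== RESULT ==
h | e
3 | 4
3 | 5
5 | 6
6 | 8
8 | 2
9 | 8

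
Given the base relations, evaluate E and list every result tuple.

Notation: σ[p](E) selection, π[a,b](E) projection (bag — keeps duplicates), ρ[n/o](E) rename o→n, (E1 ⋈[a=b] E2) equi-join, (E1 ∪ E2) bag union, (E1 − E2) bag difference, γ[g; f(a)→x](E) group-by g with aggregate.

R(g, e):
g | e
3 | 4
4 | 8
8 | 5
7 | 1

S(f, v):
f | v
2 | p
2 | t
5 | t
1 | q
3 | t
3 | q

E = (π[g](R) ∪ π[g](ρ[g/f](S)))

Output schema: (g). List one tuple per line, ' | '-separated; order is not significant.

Stepwise |·|:
  R → 4
  π[g](R) → 4
  S → 6
  ρ[g/f](S) → 6
  π[g](ρ[g/f](S)) → 6
  (π[g](R) ∪ π[g](ρ[g/f](S))) → 10

== RESULT ==
g
1
2
2
3
3
3
4
5
7
8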